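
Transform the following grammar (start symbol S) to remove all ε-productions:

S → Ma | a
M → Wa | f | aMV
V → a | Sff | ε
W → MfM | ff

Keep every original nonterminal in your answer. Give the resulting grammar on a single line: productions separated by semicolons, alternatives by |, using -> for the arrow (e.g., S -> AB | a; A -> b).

S -> a | Ma; M -> f | Wa | aM | aMV; V -> a | Sff; W -> ff | MfM

Nullable set: {V}.
M -> aMV: V nullable, giving aM | aMV.
Drop V -> ε.
Unchanged (no nullable symbols): S -> Ma; S -> a; M -> Wa; M -> f; V -> Sff; V -> a; W -> MfM; W -> ff.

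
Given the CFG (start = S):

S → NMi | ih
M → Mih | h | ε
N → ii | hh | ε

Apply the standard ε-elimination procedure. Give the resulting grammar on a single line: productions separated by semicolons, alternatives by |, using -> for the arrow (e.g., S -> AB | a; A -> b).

S -> i | Mi | Ni | ih | NMi; M -> h | ih | Mih; N -> hh | ii

Nullable set: {M, N}.
S -> NMi: N, M nullable, giving Mi | NMi | Ni | i.
Drop M -> ε.
M -> Mih: M nullable, giving Mih | ih.
Drop N -> ε.
Unchanged (no nullable symbols): S -> ih; M -> h; N -> hh; N -> ii.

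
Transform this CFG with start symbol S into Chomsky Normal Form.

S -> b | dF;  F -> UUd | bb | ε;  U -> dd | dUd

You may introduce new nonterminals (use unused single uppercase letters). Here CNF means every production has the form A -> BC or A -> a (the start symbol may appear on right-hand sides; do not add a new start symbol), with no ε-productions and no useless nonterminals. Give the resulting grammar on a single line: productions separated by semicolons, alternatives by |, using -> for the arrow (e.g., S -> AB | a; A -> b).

S -> b | d | AF; A -> d; B -> b; C -> UA; D -> UA; F -> BB | UC; U -> AA | AD

Nullable: {F}; after ε-elimination: S -> b | d | dF; F -> bb | UUd; U -> dd | dUd.
No unit productions to eliminate.
TERM: introduce B -> b, A -> d and substitute in every rule of length ≥2.
BIN: F -> UUA becomes F -> UC, C -> UA; U -> AUA becomes U -> AD, D -> UA.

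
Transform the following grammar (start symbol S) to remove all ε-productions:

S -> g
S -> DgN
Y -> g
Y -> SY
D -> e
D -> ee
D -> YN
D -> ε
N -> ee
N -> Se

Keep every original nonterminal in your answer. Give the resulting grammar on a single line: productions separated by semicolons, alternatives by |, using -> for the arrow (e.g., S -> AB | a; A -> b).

Nullable set: {D}.
S -> DgN: D nullable, giving DgN | gN.
Drop D -> ε.
Unchanged (no nullable symbols): S -> g; D -> YN; D -> e; D -> ee; N -> Se; N -> ee; Y -> SY; Y -> g.

S -> g | gN | DgN; D -> e | YN | ee; N -> Se | ee; Y -> g | SY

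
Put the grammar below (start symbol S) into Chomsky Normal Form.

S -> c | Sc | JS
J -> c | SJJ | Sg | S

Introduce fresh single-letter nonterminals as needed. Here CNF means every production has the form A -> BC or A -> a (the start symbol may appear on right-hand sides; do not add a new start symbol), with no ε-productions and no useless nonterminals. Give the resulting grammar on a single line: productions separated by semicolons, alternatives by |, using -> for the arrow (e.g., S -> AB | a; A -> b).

S -> c | JS | SA; A -> c; B -> g; C -> JJ; J -> c | JS | SA | SB | SC

No ε-productions.
After unit-elimination: S -> c | JS | Sc; J -> c | JS | Sc | Sg | SJJ.
TERM: introduce A -> c, B -> g and substitute in every rule of length ≥2.
BIN: J -> SJJ becomes J -> SC, C -> JJ.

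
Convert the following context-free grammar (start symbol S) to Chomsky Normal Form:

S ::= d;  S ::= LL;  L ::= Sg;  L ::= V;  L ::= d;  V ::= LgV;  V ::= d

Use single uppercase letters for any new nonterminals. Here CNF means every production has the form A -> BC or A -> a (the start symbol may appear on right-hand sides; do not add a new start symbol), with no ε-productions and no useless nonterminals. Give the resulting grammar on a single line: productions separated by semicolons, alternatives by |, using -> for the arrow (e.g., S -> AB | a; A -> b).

No ε-productions.
After unit-elimination: S -> d | LL; L -> d | Sg | LgV; V -> d | LgV.
TERM: introduce A -> g and substitute in every rule of length ≥2.
BIN: L -> LAV becomes L -> LB, B -> AV; V -> LAV becomes V -> LC, C -> AV.

S -> d | LL; A -> g; B -> AV; C -> AV; L -> d | LB | SA; V -> d | LC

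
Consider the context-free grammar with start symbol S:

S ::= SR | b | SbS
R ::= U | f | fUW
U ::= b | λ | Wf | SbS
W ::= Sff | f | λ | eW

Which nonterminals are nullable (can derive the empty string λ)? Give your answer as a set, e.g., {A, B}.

Directly nullable (have an ε-rule): {U, W}.
R is nullable via R -> U (every symbol on the right is already known nullable).
Not nullable: S — each has a terminal in every rule's right-hand side or depends on a non-nullable symbol.

{R, U, W}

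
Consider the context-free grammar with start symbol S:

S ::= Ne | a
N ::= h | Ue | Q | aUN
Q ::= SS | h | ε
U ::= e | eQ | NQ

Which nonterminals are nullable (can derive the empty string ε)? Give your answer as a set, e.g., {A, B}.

{N, Q, U}

Directly nullable (have an ε-rule): {Q}.
N is nullable via N -> Q (every symbol on the right is already known nullable).
U is nullable via U -> NQ (every symbol on the right is already known nullable).
Not nullable: S — each has a terminal in every rule's right-hand side or depends on a non-nullable symbol.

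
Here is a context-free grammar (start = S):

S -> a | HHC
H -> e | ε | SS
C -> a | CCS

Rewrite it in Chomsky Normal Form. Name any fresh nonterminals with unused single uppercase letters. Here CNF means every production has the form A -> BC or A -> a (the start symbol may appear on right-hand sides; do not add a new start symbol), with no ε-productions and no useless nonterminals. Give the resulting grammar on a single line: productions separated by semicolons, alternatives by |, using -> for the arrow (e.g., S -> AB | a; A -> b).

Nullable: {H}; after ε-elimination: S -> C | a | HC | HHC; C -> a | CCS; H -> e | SS.
After unit-elimination: S -> a | HC | CCS | HHC; C -> a | CCS; H -> e | SS.
BIN: C -> CCS becomes C -> CA, A -> CS; S -> CCS becomes S -> CB, B -> CS; S -> HHC becomes S -> HD, D -> HC.

S -> a | CB | HC | HD; A -> CS; B -> CS; C -> a | CA; D -> HC; H -> e | SS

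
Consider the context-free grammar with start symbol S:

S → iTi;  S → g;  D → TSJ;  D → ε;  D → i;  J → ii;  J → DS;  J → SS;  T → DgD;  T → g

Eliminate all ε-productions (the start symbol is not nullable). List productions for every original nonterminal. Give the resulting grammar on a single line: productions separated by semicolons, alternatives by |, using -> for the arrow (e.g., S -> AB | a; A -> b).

Nullable set: {D}.
Drop D -> ε.
J -> DS: D nullable, giving DS | S.
T -> DgD: D, D nullable, giving Dg | DgD | g | gD.
Unchanged (no nullable symbols): S -> g; S -> iTi; D -> TSJ; D -> i; J -> SS; J -> ii; T -> g.

S -> g | iTi; D -> i | TSJ; J -> S | DS | SS | ii; T -> g | Dg | gD | DgD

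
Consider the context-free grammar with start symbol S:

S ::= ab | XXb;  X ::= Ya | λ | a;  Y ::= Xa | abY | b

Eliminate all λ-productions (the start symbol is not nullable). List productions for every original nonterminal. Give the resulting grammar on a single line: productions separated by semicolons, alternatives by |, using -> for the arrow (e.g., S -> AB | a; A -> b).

Nullable set: {X}.
S -> XXb: X, X nullable, giving XXb | Xb | b.
Drop X -> λ.
Y -> Xa: X nullable, giving Xa | a.
Unchanged (no nullable symbols): S -> ab; X -> Ya; X -> a; Y -> abY; Y -> b.

S -> b | Xb | ab | XXb; X -> a | Ya; Y -> a | b | Xa | abY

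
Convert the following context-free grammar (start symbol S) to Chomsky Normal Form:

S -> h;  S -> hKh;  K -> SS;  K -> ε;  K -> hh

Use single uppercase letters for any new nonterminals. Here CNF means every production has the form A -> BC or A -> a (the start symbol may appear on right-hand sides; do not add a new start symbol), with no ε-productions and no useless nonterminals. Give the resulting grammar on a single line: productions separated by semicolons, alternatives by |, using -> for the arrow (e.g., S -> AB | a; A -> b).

Nullable: {K}; after ε-elimination: S -> h | hh | hKh; K -> SS | hh.
No unit productions to eliminate.
TERM: introduce A -> h and substitute in every rule of length ≥2.
BIN: S -> AKA becomes S -> AB, B -> KA.

S -> h | AA | AB; A -> h; B -> KA; K -> AA | SS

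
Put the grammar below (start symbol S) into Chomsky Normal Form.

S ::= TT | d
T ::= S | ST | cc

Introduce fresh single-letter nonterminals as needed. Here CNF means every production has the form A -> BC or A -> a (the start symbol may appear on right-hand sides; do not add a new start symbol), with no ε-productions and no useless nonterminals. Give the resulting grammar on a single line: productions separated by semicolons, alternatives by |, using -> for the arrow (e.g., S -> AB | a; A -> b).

No ε-productions.
After unit-elimination: S -> d | TT; T -> d | ST | TT | cc.
TERM: introduce A -> c and substitute in every rule of length ≥2.

S -> d | TT; A -> c; T -> d | AA | ST | TT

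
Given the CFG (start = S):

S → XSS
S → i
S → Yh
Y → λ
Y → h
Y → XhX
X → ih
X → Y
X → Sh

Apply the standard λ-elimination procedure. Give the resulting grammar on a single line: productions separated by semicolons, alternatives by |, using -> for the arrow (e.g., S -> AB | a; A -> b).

S -> h | i | SS | Yh | XSS; X -> Y | Sh | ih; Y -> h | Xh | hX | XhX

Nullable set: {X, Y}.
S -> XSS: X nullable, giving SS | XSS.
S -> Yh: Y nullable, giving Yh | h.
X -> Y: Y nullable, giving Y.
Drop Y -> λ.
Y -> XhX: X, X nullable, giving Xh | XhX | h | hX.
Unchanged (no nullable symbols): S -> i; X -> Sh; X -> ih; Y -> h.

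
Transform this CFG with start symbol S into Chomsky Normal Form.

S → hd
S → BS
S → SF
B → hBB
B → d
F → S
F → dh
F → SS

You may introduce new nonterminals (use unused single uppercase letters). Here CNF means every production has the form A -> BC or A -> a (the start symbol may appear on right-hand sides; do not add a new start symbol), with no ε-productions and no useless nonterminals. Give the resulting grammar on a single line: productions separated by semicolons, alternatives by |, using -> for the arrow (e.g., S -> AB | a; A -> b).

S -> AC | BS | SF; A -> h; B -> d | AD; C -> d; D -> BB; F -> AC | BS | CA | SF | SS

No ε-productions.
After unit-elimination: S -> BS | SF | hd; B -> d | hBB; F -> BS | SF | SS | dh | hd.
TERM: introduce C -> d, A -> h and substitute in every rule of length ≥2.
BIN: B -> ABB becomes B -> AD, D -> BB.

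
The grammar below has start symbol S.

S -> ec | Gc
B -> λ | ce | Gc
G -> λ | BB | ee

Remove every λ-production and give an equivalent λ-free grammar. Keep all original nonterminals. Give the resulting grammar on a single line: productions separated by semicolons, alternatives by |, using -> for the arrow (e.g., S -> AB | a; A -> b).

Nullable set: {B, G}.
S -> Gc: G nullable, giving Gc | c.
Drop B -> λ.
B -> Gc: G nullable, giving Gc | c.
Drop G -> λ.
G -> BB: B, B nullable, giving B | BB.
Unchanged (no nullable symbols): S -> ec; B -> ce; G -> ee.

S -> c | Gc | ec; B -> c | Gc | ce; G -> B | BB | ee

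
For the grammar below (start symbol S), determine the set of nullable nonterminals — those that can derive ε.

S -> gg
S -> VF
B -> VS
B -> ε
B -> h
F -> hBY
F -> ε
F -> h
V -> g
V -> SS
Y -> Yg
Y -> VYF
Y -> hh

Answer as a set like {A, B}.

Directly nullable (have an ε-rule): {B, F}.
Not nullable: S, V, Y — each has a terminal in every rule's right-hand side or depends on a non-nullable symbol.

{B, F}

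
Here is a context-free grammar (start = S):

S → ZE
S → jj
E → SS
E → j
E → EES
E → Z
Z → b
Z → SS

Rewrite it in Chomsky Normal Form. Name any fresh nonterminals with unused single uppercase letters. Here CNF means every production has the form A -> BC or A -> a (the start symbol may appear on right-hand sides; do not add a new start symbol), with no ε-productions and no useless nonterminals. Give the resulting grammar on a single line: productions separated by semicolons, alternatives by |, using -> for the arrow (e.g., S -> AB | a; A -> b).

No ε-productions.
After unit-elimination: S -> ZE | jj; E -> b | j | SS | EES; Z -> b | SS.
TERM: introduce A -> j and substitute in every rule of length ≥2.
BIN: E -> EES becomes E -> EB, B -> ES.

S -> AA | ZE; A -> j; B -> ES; E -> b | j | EB | SS; Z -> b | SS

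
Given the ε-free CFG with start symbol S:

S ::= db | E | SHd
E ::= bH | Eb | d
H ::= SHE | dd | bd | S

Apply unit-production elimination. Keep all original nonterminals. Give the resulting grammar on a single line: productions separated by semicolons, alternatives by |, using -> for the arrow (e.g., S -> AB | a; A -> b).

Unit productions: H->S, S->E.
Unit pairs (A ⇒* B via units): (H,E), (H,S), (S,E).
S: inherits non-unit rules of {E, S} → Eb | SHd | bH | d | db.
E: inherits non-unit rules of {E} → Eb | bH | d.
H: inherits non-unit rules of {E, H, S} → Eb | SHE | SHd | bH | bd | d | db | dd.

S -> d | Eb | bH | db | SHd; E -> d | Eb | bH; H -> d | Eb | bH | bd | db | dd | SHE | SHd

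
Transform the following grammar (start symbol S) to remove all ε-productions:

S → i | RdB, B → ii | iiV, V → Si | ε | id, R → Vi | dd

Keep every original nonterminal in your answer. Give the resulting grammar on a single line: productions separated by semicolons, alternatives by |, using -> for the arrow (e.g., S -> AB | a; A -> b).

Nullable set: {V}.
B -> iiV: V nullable, giving ii | iiV.
R -> Vi: V nullable, giving Vi | i.
Drop V -> ε.
Unchanged (no nullable symbols): S -> RdB; S -> i; B -> ii; R -> dd; V -> Si; V -> id.

S -> i | RdB; B -> ii | iiV; R -> i | Vi | dd; V -> Si | id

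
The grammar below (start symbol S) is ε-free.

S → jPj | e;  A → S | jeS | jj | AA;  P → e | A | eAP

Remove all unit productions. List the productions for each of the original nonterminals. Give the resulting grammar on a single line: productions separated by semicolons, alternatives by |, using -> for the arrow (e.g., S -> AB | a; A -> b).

S -> e | jPj; A -> e | AA | jj | jPj | jeS; P -> e | AA | jj | eAP | jPj | jeS

Unit productions: A->S, P->A.
Unit pairs (A ⇒* B via units): (A,S), (P,A), (P,S).
S: inherits non-unit rules of {S} → e | jPj.
A: inherits non-unit rules of {A, S} → AA | e | jPj | jeS | jj.
P: inherits non-unit rules of {A, P, S} → AA | e | eAP | jPj | jeS | jj.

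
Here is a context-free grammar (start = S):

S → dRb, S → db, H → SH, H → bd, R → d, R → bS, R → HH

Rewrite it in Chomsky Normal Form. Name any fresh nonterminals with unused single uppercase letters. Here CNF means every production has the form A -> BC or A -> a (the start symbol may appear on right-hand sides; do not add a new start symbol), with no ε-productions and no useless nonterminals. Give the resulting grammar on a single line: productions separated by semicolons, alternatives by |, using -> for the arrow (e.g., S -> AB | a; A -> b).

No ε-productions.
No unit productions to eliminate.
TERM: introduce A -> b, B -> d and substitute in every rule of length ≥2.
BIN: S -> BRA becomes S -> BC, C -> RA.

S -> BA | BC; A -> b; B -> d; C -> RA; H -> AB | SH; R -> d | AS | HH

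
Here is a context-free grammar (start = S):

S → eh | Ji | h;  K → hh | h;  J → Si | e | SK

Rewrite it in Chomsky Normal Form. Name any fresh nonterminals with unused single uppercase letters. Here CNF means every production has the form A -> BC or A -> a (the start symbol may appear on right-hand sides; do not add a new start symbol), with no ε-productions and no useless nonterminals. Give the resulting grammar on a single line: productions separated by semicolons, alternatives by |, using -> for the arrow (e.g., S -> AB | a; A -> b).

S -> h | CB | JA; A -> i; B -> h; C -> e; J -> e | SA | SK; K -> h | BB

No ε-productions.
No unit productions to eliminate.
TERM: introduce C -> e, B -> h, A -> i and substitute in every rule of length ≥2.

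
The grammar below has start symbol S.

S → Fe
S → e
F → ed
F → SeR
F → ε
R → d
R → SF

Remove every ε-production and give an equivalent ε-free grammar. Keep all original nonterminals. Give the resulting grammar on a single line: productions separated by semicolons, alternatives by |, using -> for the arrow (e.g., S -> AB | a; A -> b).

S -> e | Fe; F -> ed | SeR; R -> S | d | SF

Nullable set: {F}.
S -> Fe: F nullable, giving Fe | e.
Drop F -> ε.
R -> SF: F nullable, giving S | SF.
Unchanged (no nullable symbols): S -> e; F -> SeR; F -> ed; R -> d.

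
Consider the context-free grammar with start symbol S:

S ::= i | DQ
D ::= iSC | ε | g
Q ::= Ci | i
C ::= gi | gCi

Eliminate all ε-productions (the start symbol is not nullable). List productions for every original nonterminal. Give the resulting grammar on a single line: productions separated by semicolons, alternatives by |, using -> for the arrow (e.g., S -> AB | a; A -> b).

S -> Q | i | DQ; C -> gi | gCi; D -> g | iSC; Q -> i | Ci

Nullable set: {D}.
S -> DQ: D nullable, giving DQ | Q.
Drop D -> ε.
Unchanged (no nullable symbols): S -> i; C -> gCi; C -> gi; D -> g; D -> iSC; Q -> Ci; Q -> i.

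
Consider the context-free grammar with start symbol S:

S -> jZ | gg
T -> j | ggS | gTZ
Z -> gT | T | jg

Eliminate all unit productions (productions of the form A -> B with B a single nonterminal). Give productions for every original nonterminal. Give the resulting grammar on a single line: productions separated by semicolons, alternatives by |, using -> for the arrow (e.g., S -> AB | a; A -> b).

S -> gg | jZ; T -> j | gTZ | ggS; Z -> j | gT | jg | gTZ | ggS

Unit productions: Z->T.
Unit pairs (A ⇒* B via units): (Z,T).
S: inherits non-unit rules of {S} → gg | jZ.
T: inherits non-unit rules of {T} → gTZ | ggS | j.
Z: inherits non-unit rules of {T, Z} → gT | gTZ | ggS | j | jg.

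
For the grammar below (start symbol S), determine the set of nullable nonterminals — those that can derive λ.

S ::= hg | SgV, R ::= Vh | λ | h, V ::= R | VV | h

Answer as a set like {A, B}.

{R, V}

Directly nullable (have an ε-rule): {R}.
V is nullable via V -> R (every symbol on the right is already known nullable).
Not nullable: S — each has a terminal in every rule's right-hand side or depends on a non-nullable symbol.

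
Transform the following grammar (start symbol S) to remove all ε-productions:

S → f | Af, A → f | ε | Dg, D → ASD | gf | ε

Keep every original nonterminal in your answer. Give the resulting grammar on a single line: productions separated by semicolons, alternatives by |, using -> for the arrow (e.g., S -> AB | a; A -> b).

S -> f | Af; A -> f | g | Dg; D -> S | AS | SD | gf | ASD

Nullable set: {A, D}.
S -> Af: A nullable, giving Af | f.
Drop A -> ε.
A -> Dg: D nullable, giving Dg | g.
Drop D -> ε.
D -> ASD: A, D nullable, giving AS | ASD | S | SD.
Unchanged (no nullable symbols): S -> f; A -> f; D -> gf.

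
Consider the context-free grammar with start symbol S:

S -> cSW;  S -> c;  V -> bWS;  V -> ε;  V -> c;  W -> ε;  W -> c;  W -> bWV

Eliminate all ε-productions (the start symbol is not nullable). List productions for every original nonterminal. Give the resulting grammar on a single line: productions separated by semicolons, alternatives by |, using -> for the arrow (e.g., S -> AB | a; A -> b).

S -> c | cS | cSW; V -> c | bS | bWS; W -> b | c | bV | bW | bWV

Nullable set: {V, W}.
S -> cSW: W nullable, giving cS | cSW.
Drop V -> ε.
V -> bWS: W nullable, giving bS | bWS.
Drop W -> ε.
W -> bWV: W, V nullable, giving b | bV | bW | bWV.
Unchanged (no nullable symbols): S -> c; V -> c; W -> c.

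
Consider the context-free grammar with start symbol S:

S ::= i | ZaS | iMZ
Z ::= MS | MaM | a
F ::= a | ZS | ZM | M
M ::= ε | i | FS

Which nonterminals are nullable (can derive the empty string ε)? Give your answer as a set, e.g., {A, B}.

{F, M}

Directly nullable (have an ε-rule): {M}.
F is nullable via F -> M (every symbol on the right is already known nullable).
Not nullable: S, Z — each has a terminal in every rule's right-hand side or depends on a non-nullable symbol.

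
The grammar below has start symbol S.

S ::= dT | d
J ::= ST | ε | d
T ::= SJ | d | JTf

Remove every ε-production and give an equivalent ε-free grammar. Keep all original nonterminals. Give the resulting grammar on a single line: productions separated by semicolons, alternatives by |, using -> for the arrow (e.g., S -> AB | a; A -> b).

S -> d | dT; J -> d | ST; T -> S | d | SJ | Tf | JTf

Nullable set: {J}.
Drop J -> ε.
T -> JTf: J nullable, giving JTf | Tf.
T -> SJ: J nullable, giving S | SJ.
Unchanged (no nullable symbols): S -> d; S -> dT; J -> ST; J -> d; T -> d.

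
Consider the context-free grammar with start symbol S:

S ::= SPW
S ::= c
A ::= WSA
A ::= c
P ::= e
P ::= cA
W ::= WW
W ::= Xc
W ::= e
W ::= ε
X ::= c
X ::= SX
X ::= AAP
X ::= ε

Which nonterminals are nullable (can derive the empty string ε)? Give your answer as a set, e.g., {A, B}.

{W, X}

Directly nullable (have an ε-rule): {W, X}.
Not nullable: A, P, S — each has a terminal in every rule's right-hand side or depends on a non-nullable symbol.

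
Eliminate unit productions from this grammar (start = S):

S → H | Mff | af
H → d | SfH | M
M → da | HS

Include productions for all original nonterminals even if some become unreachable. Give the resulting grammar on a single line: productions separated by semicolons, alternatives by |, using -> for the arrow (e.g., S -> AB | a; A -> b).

S -> d | HS | af | da | Mff | SfH; H -> d | HS | da | SfH; M -> HS | da

Unit productions: H->M, S->H.
Unit pairs (A ⇒* B via units): (H,M), (S,H), (S,M).
S: inherits non-unit rules of {H, M, S} → HS | Mff | SfH | af | d | da.
H: inherits non-unit rules of {H, M} → HS | SfH | d | da.
M: inherits non-unit rules of {M} → HS | da.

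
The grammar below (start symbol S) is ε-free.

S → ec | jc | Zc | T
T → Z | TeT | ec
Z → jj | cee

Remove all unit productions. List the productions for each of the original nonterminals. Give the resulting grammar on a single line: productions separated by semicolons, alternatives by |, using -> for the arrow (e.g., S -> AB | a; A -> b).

S -> Zc | ec | jc | jj | TeT | cee; T -> ec | jj | TeT | cee; Z -> jj | cee

Unit productions: S->T, T->Z.
Unit pairs (A ⇒* B via units): (S,T), (S,Z), (T,Z).
S: inherits non-unit rules of {S, T, Z} → TeT | Zc | cee | ec | jc | jj.
T: inherits non-unit rules of {T, Z} → TeT | cee | ec | jj.
Z: inherits non-unit rules of {Z} → cee | jj.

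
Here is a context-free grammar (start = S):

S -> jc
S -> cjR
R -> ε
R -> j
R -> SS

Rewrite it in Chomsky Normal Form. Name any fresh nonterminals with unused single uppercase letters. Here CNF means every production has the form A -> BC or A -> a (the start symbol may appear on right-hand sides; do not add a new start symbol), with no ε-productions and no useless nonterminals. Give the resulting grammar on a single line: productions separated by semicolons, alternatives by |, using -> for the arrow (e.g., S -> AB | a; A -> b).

S -> AB | AC | BA; A -> c; B -> j; C -> BR; R -> j | SS

Nullable: {R}; after ε-elimination: S -> cj | jc | cjR; R -> j | SS.
No unit productions to eliminate.
TERM: introduce A -> c, B -> j and substitute in every rule of length ≥2.
BIN: S -> ABR becomes S -> AC, C -> BR.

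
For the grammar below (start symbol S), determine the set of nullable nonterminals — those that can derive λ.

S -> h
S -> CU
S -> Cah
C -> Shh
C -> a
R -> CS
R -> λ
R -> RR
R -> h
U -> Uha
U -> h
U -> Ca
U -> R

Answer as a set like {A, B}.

Directly nullable (have an ε-rule): {R}.
U is nullable via U -> R (every symbol on the right is already known nullable).
Not nullable: C, S — each has a terminal in every rule's right-hand side or depends on a non-nullable symbol.

{R, U}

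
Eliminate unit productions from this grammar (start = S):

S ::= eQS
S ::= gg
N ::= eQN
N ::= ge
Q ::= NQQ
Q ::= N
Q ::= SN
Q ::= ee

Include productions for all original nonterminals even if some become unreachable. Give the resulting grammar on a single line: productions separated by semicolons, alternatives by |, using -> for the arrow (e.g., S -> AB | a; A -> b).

S -> gg | eQS; N -> ge | eQN; Q -> SN | ee | ge | NQQ | eQN

Unit productions: Q->N.
Unit pairs (A ⇒* B via units): (Q,N).
S: inherits non-unit rules of {S} → eQS | gg.
N: inherits non-unit rules of {N} → eQN | ge.
Q: inherits non-unit rules of {N, Q} → NQQ | SN | eQN | ee | ge.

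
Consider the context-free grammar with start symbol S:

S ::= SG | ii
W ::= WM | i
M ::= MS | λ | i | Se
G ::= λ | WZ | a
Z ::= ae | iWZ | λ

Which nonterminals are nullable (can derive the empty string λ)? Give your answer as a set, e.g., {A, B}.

{G, M, Z}

Directly nullable (have an ε-rule): {G, M, Z}.
Not nullable: S, W — each has a terminal in every rule's right-hand side or depends on a non-nullable symbol.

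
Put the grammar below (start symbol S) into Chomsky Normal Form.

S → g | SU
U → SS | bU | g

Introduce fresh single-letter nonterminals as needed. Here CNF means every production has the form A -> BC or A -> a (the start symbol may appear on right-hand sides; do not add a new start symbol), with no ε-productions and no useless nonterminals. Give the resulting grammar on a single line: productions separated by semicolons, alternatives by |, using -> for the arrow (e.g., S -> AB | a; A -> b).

No ε-productions.
No unit productions to eliminate.
TERM: introduce A -> b and substitute in every rule of length ≥2.

S -> g | SU; A -> b; U -> g | AU | SS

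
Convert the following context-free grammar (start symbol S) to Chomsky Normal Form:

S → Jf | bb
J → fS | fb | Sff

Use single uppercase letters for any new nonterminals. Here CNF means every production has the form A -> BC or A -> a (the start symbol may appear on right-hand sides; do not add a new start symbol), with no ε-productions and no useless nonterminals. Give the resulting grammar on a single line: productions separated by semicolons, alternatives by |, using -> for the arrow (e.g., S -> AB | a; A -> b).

S -> BB | JA; A -> f; B -> b; C -> AA; J -> AB | AS | SC

No ε-productions.
No unit productions to eliminate.
TERM: introduce B -> b, A -> f and substitute in every rule of length ≥2.
BIN: J -> SAA becomes J -> SC, C -> AA.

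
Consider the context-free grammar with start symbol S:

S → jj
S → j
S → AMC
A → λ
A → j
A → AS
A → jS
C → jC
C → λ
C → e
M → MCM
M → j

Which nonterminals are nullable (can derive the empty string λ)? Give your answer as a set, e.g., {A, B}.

Directly nullable (have an ε-rule): {A, C}.
Not nullable: M, S — each has a terminal in every rule's right-hand side or depends on a non-nullable symbol.

{A, C}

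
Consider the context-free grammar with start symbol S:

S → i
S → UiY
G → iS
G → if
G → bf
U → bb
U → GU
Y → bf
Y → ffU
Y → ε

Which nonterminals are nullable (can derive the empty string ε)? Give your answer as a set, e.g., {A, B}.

Directly nullable (have an ε-rule): {Y}.
Not nullable: G, S, U — each has a terminal in every rule's right-hand side or depends on a non-nullable symbol.

{Y}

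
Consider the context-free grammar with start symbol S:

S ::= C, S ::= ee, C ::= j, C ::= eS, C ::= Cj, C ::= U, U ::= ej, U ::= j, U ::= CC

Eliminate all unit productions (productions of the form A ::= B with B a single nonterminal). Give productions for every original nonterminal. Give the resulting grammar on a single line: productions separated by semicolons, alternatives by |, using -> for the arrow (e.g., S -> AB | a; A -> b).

Unit productions: C->U, S->C.
Unit pairs (A ⇒* B via units): (C,U), (S,C), (S,U).
S: inherits non-unit rules of {C, S, U} → CC | Cj | eS | ee | ej | j.
C: inherits non-unit rules of {C, U} → CC | Cj | eS | ej | j.
U: inherits non-unit rules of {U} → CC | ej | j.

S -> j | CC | Cj | eS | ee | ej; C -> j | CC | Cj | eS | ej; U -> j | CC | ej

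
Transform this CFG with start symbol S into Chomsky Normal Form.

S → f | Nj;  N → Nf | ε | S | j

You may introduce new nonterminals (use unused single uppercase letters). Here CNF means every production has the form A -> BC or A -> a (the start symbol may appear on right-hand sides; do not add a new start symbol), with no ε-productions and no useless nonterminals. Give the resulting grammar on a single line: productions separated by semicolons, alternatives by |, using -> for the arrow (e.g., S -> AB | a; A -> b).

Nullable: {N}; after ε-elimination: S -> f | j | Nj; N -> S | f | j | Nf.
After unit-elimination: S -> f | j | Nj; N -> f | j | Nf | Nj.
TERM: introduce A -> f, B -> j and substitute in every rule of length ≥2.

S -> f | j | NB; A -> f; B -> j; N -> f | j | NA | NB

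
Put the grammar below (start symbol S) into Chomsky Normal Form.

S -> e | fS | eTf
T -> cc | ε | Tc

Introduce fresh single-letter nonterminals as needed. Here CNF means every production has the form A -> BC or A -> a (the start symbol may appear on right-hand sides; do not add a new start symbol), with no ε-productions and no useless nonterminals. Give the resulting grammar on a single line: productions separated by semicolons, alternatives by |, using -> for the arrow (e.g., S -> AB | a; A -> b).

S -> e | AB | AD | BS; A -> e; B -> f; C -> c; D -> TB; T -> c | CC | TC

Nullable: {T}; after ε-elimination: S -> e | ef | fS | eTf; T -> c | Tc | cc.
No unit productions to eliminate.
TERM: introduce C -> c, A -> e, B -> f and substitute in every rule of length ≥2.
BIN: S -> ATB becomes S -> AD, D -> TB.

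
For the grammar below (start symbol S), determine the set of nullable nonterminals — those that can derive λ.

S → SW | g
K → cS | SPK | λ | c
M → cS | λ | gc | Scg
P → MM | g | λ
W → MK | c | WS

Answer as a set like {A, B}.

Directly nullable (have an ε-rule): {K, M, P}.
W is nullable via W -> MK (every symbol on the right is already known nullable).
Not nullable: S — each has a terminal in every rule's right-hand side or depends on a non-nullable symbol.

{K, M, P, W}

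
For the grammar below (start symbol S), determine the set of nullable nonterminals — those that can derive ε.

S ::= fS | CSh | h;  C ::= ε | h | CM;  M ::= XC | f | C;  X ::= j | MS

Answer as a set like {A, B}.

{C, M}

Directly nullable (have an ε-rule): {C}.
M is nullable via M -> C (every symbol on the right is already known nullable).
Not nullable: S, X — each has a terminal in every rule's right-hand side or depends on a non-nullable symbol.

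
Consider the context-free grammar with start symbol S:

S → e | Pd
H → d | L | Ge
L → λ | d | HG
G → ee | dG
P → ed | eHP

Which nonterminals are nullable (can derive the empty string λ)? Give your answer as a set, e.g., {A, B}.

{H, L}

Directly nullable (have an ε-rule): {L}.
H is nullable via H -> L (every symbol on the right is already known nullable).
Not nullable: G, P, S — each has a terminal in every rule's right-hand side or depends on a non-nullable symbol.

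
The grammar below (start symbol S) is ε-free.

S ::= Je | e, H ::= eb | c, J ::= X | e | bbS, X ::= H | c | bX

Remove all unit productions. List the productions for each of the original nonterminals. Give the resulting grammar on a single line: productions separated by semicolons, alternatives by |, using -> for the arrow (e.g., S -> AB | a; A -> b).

Unit productions: J->X, X->H.
Unit pairs (A ⇒* B via units): (J,H), (J,X), (X,H).
S: inherits non-unit rules of {S} → Je | e.
H: inherits non-unit rules of {H} → c | eb.
J: inherits non-unit rules of {H, J, X} → bX | bbS | c | e | eb.
X: inherits non-unit rules of {H, X} → bX | c | eb.

S -> e | Je; H -> c | eb; J -> c | e | bX | eb | bbS; X -> c | bX | eb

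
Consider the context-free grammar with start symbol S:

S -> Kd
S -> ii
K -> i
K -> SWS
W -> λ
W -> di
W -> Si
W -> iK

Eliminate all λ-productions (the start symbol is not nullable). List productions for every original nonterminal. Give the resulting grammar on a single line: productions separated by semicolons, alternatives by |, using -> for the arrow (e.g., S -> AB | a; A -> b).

Nullable set: {W}.
K -> SWS: W nullable, giving SS | SWS.
Drop W -> λ.
Unchanged (no nullable symbols): S -> Kd; S -> ii; K -> i; W -> Si; W -> di; W -> iK.

S -> Kd | ii; K -> i | SS | SWS; W -> Si | di | iK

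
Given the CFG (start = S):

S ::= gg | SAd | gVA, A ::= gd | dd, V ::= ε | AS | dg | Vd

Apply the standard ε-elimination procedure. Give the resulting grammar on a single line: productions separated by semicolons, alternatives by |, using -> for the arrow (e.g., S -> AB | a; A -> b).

S -> gA | gg | SAd | gVA; A -> dd | gd; V -> d | AS | Vd | dg

Nullable set: {V}.
S -> gVA: V nullable, giving gA | gVA.
Drop V -> ε.
V -> Vd: V nullable, giving Vd | d.
Unchanged (no nullable symbols): S -> SAd; S -> gg; A -> dd; A -> gd; V -> AS; V -> dg.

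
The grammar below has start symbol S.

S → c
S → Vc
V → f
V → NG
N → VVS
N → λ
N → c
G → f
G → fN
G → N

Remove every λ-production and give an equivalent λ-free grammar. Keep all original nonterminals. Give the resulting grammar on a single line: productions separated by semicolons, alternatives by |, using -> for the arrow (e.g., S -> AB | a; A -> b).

Nullable set: {G, N, V}.
S -> Vc: V nullable, giving Vc | c.
G -> N: N nullable, giving N.
G -> fN: N nullable, giving f | fN.
Drop N -> λ.
N -> VVS: V, V nullable, giving S | VS | VVS.
V -> NG: N, G nullable, giving G | N | NG.
Unchanged (no nullable symbols): S -> c; G -> f; N -> c; V -> f.

S -> c | Vc; G -> N | f | fN; N -> S | c | VS | VVS; V -> G | N | f | NG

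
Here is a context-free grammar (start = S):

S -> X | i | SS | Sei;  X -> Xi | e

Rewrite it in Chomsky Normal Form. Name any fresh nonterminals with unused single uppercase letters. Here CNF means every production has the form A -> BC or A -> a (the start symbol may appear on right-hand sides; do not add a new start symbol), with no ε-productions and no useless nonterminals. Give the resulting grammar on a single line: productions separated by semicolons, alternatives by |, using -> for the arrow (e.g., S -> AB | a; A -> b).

No ε-productions.
After unit-elimination: S -> e | i | SS | Xi | Sei; X -> e | Xi.
TERM: introduce A -> e, B -> i and substitute in every rule of length ≥2.
BIN: S -> SAB becomes S -> SC, C -> AB.

S -> e | i | SC | SS | XB; A -> e; B -> i; C -> AB; X -> e | XB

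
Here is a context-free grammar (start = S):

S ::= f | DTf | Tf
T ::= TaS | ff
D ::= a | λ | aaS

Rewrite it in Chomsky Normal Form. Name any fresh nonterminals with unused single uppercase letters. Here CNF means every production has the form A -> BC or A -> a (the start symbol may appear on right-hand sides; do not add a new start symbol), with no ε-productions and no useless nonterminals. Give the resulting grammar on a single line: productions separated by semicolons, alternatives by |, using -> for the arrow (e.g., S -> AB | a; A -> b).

Nullable: {D}; after ε-elimination: S -> f | Tf | DTf; D -> a | aaS; T -> ff | TaS.
No unit productions to eliminate.
TERM: introduce A -> a, B -> f and substitute in every rule of length ≥2.
BIN: D -> AAS becomes D -> AC, C -> AS; S -> DTB becomes S -> DE, E -> TB; T -> TAS becomes T -> TF, F -> AS.

S -> f | DE | TB; A -> a; B -> f; C -> AS; D -> a | AC; E -> TB; F -> AS; T -> BB | TF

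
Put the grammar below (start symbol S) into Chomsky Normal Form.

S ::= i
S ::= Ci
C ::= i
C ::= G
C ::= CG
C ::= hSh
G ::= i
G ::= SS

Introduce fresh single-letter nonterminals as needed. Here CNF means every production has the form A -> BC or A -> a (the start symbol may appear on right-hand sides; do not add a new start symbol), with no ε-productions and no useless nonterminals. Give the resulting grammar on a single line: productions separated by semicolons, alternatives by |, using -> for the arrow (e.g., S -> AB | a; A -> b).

S -> i | CB; A -> h; B -> i; C -> i | AD | CG | SS; D -> SA; G -> i | SS

No ε-productions.
After unit-elimination: S -> i | Ci; C -> i | CG | SS | hSh; G -> i | SS.
TERM: introduce A -> h, B -> i and substitute in every rule of length ≥2.
BIN: C -> ASA becomes C -> AD, D -> SA.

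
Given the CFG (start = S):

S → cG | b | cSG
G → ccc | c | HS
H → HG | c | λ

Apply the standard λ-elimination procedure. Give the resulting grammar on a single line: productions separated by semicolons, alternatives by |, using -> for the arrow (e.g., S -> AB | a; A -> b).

S -> b | cG | cSG; G -> S | c | HS | ccc; H -> G | c | HG

Nullable set: {H}.
G -> HS: H nullable, giving HS | S.
Drop H -> λ.
H -> HG: H nullable, giving G | HG.
Unchanged (no nullable symbols): S -> b; S -> cG; S -> cSG; G -> c; G -> ccc; H -> c.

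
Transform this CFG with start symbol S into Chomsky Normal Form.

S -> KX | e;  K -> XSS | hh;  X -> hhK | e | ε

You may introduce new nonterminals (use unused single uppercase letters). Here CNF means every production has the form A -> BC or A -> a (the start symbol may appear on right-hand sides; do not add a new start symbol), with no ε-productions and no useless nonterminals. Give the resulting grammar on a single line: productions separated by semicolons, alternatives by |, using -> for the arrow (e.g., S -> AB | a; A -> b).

S -> e | AA | KX | SS | XC; A -> h; B -> SS; C -> SS; D -> AK; K -> AA | SS | XB; X -> e | AD

Nullable: {X}; after ε-elimination: S -> K | e | KX; K -> SS | hh | XSS; X -> e | hhK.
After unit-elimination: S -> e | KX | SS | hh | XSS; K -> SS | hh | XSS; X -> e | hhK.
TERM: introduce A -> h and substitute in every rule of length ≥2.
BIN: K -> XSS becomes K -> XB, B -> SS; S -> XSS becomes S -> XC, C -> SS; X -> AAK becomes X -> AD, D -> AK.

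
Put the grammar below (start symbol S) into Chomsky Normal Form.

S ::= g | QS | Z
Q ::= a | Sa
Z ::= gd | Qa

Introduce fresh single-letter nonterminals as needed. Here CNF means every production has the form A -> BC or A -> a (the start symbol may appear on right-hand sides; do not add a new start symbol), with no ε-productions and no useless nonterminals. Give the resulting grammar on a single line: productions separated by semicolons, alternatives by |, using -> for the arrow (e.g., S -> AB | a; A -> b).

No ε-productions.
After unit-elimination: S -> g | QS | Qa | gd; Q -> a | Sa; Z -> Qa | gd.
TERM: introduce A -> a, C -> d, B -> g and substitute in every rule of length ≥2.
Drop unreachable/unproductive: Z.

S -> g | BC | QA | QS; A -> a; B -> g; C -> d; Q -> a | SA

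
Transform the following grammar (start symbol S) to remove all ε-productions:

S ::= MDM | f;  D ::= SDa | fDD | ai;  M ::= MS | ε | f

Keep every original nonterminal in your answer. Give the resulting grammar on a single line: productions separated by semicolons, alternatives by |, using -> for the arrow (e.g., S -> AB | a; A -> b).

S -> D | f | DM | MD | MDM; D -> ai | SDa | fDD; M -> S | f | MS

Nullable set: {M}.
S -> MDM: M, M nullable, giving D | DM | MD | MDM.
Drop M -> ε.
M -> MS: M nullable, giving MS | S.
Unchanged (no nullable symbols): S -> f; D -> SDa; D -> ai; D -> fDD; M -> f.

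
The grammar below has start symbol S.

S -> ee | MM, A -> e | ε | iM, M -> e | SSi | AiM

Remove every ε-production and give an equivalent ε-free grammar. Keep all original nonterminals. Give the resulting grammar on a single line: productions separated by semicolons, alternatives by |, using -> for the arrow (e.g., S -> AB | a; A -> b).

Nullable set: {A}.
Drop A -> ε.
M -> AiM: A nullable, giving AiM | iM.
Unchanged (no nullable symbols): S -> MM; S -> ee; A -> e; A -> iM; M -> SSi; M -> e.

S -> MM | ee; A -> e | iM; M -> e | iM | AiM | SSi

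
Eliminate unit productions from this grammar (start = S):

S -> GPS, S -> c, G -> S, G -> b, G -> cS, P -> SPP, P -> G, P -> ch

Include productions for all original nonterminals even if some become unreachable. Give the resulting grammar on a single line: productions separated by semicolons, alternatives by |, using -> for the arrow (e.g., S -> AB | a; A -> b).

Unit productions: G->S, P->G.
Unit pairs (A ⇒* B via units): (G,S), (P,G), (P,S).
S: inherits non-unit rules of {S} → GPS | c.
G: inherits non-unit rules of {G, S} → GPS | b | c | cS.
P: inherits non-unit rules of {G, P, S} → GPS | SPP | b | c | cS | ch.

S -> c | GPS; G -> b | c | cS | GPS; P -> b | c | cS | ch | GPS | SPP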